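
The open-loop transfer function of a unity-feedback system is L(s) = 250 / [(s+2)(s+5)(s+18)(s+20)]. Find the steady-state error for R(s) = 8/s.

576/77

No free integrators in L(s): this is a type 0 system.
K_p = lim_{s→0} L(s) = 250 / (2·5·18·20) = 5/72.
e_ss = 8/(1 + K_p) = 8/(77/72) = 576/77.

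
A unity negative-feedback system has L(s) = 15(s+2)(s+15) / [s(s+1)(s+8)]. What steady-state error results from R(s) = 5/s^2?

4/45

One free integrator in L(s): this is a type 1 system.
K_v = lim_{s→0} s·L(s) = 15·2·15 / (1·8) = 56.25.
e_ss = 5/K_v = 5/56.25 = 4/45.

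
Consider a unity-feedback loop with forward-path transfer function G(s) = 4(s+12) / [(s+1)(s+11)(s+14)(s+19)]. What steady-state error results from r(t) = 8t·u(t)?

System type = 0 (no poles at s=0).
For a type-0 system K_v = 0, so e_ss to a ramp input is unbounded.

infinity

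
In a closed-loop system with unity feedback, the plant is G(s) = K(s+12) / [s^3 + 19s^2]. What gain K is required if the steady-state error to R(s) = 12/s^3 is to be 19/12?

The denominator has no term below 19s^2 — 2 poles at s=0, type 2.
K_a = lim_{s→0} s^2·G(s) = K·12 / 19 = (12/19)·K.
e_ss = 12/K_a = 19/12 ⇒ K_a = 144/19 ⇒ K = (144/19)/(12/19) = 12.

12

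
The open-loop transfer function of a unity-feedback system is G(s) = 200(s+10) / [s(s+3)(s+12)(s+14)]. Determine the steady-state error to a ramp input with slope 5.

G(s) has one factor of s in the denominator, so the system is type 1.
K_v = lim_{s→0} s·G(s) = 200·10 / (3·12·14) = 250/63.
e_ss = 5/K_v = 5/(250/63) = 1.26.

1.26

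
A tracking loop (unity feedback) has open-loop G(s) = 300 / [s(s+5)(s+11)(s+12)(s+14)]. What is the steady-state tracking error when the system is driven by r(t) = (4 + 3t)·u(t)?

G(s) has one factor of s in the denominator, so the system is type 1. By superposition:
  • 4: tracked with zero error.
  • 3t: e_ss = 3/K_v with K_v=5/154 → 92.4.
Total e_ss = 92.4.

92.4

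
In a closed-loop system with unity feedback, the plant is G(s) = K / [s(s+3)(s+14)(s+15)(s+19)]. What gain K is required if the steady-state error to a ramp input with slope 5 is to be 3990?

15

G(s) has one factor of s in the denominator, so the system is type 1.
K_v = lim_{s→0} s·G(s) = K / (3·14·15·19) = (1/11970)·K.
e_ss = 5/K_v = 3990 ⇒ K_v = 1/798 ⇒ K = (1/798)/(1/11970) = 15.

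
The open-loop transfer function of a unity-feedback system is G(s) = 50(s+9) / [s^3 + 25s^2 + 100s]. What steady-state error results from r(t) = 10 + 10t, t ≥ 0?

Factoring s from the denominator leaves a polynomial with constant term 100, so the system is type 1. Treating each term separately:
  • 10: tracked with zero error.
  • 10t: e_ss = 10/K_v with K_v=4.5 → 20/9.
Total e_ss = 20/9.

20/9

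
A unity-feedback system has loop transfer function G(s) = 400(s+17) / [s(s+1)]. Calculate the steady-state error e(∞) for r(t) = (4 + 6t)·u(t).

3/3400

One free integrator in G(s): this is a type 1 system. By superposition:
  • 4: tracked with zero error.
  • 6t: e_ss = 6/K_v with K_v=6800 → 3/3400.
Total e_ss = 3/3400.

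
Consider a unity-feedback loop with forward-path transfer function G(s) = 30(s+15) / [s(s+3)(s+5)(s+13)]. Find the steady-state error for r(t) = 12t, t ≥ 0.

5.2

The open loop has one pole at the origin → type 1 system.
K_v = lim_{s→0} s·G(s) = 30·15 / (3·5·13) = 30/13.
e_ss = 12/K_v = 12/(30/13) = 5.2.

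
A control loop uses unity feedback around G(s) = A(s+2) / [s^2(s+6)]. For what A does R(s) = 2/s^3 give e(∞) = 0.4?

Two free integrators in G(s): this is a type 2 system.
K_a = lim_{s→0} s^2·G(s) = A·2 / (6) = (1/3)·A.
e_ss = 2/K_a = 0.4 ⇒ K_a = 5 ⇒ A = 5/(1/3) = 15.

15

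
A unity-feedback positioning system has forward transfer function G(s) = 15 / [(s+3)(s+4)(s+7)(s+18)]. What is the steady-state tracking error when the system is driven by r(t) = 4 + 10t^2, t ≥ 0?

infinity

No free integrators in G(s): this is a type 0 system. Treating each term separately:
  • 4: e_ss = 4/(1+K_p) with K_p=5/504 → 2016/509.
  • 10t^2: a type-0 system cannot track it, e_ss → ∞.
The unbounded component dominates.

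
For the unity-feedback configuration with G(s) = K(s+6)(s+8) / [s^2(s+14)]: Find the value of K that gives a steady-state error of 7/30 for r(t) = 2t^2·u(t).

G(s) has two factors of s in the denominator, so the system is type 2.
K_a = lim_{s→0} s^2·G(s) = K·6·8 / (14) = (24/7)·K.
e_ss = 4/K_a = 7/30 ⇒ K_a = 120/7 ⇒ K = (120/7)/(24/7) = 5.

5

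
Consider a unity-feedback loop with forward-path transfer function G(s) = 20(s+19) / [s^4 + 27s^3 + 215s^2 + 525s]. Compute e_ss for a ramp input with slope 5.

525/76

Factoring s from the denominator leaves a polynomial with constant term 525, so the system is type 1.
K_v = lim_{s→0} s·G(s) = 20·19 / 525 = 76/105.
e_ss = 5/K_v = 5/(76/105) = 525/76.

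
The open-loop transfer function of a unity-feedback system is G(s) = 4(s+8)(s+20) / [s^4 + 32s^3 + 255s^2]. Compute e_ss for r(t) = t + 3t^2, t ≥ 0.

Lowest-order denominator term is 255s^2, so the open loop has 2 poles at the origin → type 2 system. Taking each input component in turn:
  • t: tracked with zero error.
  • 3t^2: e_ss = 6/K_a with K_a=128/51 → 153/64.
Total e_ss = 153/64.

153/64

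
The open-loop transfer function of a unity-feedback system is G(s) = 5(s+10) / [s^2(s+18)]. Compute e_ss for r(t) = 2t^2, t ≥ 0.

Two free integrators in G(s): this is a type 2 system.
K_a = lim_{s→0} s^2·G(s) = 5·10 / (18) = 25/9.
r(t) = 2t^2 gives R(s) = 4/s^3.
e_ss = 4/K_a = 4/(25/9) = 1.44.

1.44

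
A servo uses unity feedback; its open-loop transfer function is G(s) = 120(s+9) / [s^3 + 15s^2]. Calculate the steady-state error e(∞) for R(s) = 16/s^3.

2/9

Lowest-order denominator term is 15s^2, so the open loop has 2 poles at the origin → type 2 system.
K_a = lim_{s→0} s^2·G(s) = 120·9 / 15 = 72.
r(t) = 8t^2 gives R(s) = 16/s^3.
e_ss = 16/K_a = 16/72 = 2/9.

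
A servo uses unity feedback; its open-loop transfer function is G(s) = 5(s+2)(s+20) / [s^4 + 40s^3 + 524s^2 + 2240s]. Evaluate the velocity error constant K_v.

Lowest-order denominator term is 2240s, so the open loop has 1 pole at the origin → type 1 system.
K_v = lim_{s→0} s·G(s) = 5·2·20 / 2240 = 5/56.

5/56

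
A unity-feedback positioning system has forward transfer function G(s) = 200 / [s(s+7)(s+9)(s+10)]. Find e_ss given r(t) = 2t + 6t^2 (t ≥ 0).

The open loop has one pole at the origin → type 1 system. By superposition:
  • 2t: e_ss = 2/K_v with K_v=20/63 → 6.3.
  • 6t^2: a type-1 system cannot track it, e_ss → ∞.
The unbounded component dominates.

infinity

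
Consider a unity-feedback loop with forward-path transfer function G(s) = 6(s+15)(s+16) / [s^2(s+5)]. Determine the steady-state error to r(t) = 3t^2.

System type = 2 (two poles at s=0).
K_a = lim_{s→0} s^2·G(s) = 6·15·16 / (5) = 288.
r(t) = 3t^2 gives R(s) = 6/s^3.
e_ss = 6/K_a = 6/288 = 1/48.

1/48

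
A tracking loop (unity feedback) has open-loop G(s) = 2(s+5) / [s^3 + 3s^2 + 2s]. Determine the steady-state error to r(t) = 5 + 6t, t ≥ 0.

Factoring s from the denominator leaves a polynomial with constant term 2, so the system is type 1. Taking each input component in turn:
  • 5: tracked with zero error.
  • 6t: e_ss = 6/K_v with K_v=5 → 1.2.
Total e_ss = 1.2.

1.2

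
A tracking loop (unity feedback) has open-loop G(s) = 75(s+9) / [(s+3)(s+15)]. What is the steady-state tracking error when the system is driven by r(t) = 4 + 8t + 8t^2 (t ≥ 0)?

G(s) has no factors of s in the denominator, so the system is type 0. By superposition:
  • 4: e_ss = 4/(1+K_p) with K_p=15 → 0.25.
  • 8t: a type-0 system cannot track it, e_ss → ∞.
  • 8t^2: a type-0 system cannot track it, e_ss → ∞.
The unbounded component dominates.

infinity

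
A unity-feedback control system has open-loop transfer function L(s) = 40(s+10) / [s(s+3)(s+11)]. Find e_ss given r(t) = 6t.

0.495

The open loop has one pole at the origin → type 1 system.
K_v = lim_{s→0} s·L(s) = 40·10 / (3·11) = 400/33.
e_ss = 6/K_v = 6/(400/33) = 0.495.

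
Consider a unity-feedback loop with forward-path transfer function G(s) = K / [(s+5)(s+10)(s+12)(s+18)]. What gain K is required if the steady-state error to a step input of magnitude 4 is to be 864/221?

250

System type = 0 (no poles at s=0).
K_p = lim_{s→0} G(s) = K / (5·10·12·18) = (1/10800)·K.
e_ss = 4/(1 + K_p) = 864/221 ⇒ 1 + (1/10800)·K = 221/216 ⇒ K = 250.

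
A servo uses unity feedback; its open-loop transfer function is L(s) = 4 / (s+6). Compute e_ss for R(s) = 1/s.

The open loop has no poles at the origin → type 0 system.
K_p = lim_{s→0} L(s) = 4 / (6) = 2/3.
e_ss = 1/(1 + K_p) = 1/(5/3) = 0.6.

0.6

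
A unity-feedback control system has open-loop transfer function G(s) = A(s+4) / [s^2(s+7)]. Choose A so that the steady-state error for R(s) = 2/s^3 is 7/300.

150

Two free integrators in G(s): this is a type 2 system.
K_a = lim_{s→0} s^2·G(s) = A·4 / (7) = (4/7)·A.
e_ss = 2/K_a = 7/300 ⇒ K_a = 600/7 ⇒ A = (600/7)/(4/7) = 150.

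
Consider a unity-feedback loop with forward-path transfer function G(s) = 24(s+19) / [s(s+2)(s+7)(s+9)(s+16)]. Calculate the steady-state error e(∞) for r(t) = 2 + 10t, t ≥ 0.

840/19

One free integrator in G(s): this is a type 1 system. Treating each term separately:
  • 2: tracked with zero error.
  • 10t: e_ss = 10/K_v with K_v=19/84 → 840/19.
Total e_ss = 840/19.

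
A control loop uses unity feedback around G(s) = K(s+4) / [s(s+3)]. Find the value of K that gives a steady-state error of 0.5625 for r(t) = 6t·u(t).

System type = 1 (one pole at s=0).
K_v = lim_{s→0} s·G(s) = K·4 / (3) = (4/3)·K.
e_ss = 6/K_v = 0.5625 ⇒ K_v = 32/3 ⇒ K = (32/3)/(4/3) = 8.

8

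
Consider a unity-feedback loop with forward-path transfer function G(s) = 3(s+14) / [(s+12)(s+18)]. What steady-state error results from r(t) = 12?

432/43

No free integrators in G(s): this is a type 0 system.
K_p = lim_{s→0} G(s) = 3·14 / (12·18) = 7/36.
e_ss = 12/(1 + K_p) = 12/(43/36) = 432/43.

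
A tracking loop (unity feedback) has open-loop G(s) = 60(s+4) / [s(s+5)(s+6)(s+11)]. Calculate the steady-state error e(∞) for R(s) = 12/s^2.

One free integrator in G(s): this is a type 1 system.
K_v = lim_{s→0} s·G(s) = 60·4 / (5·6·11) = 8/11.
e_ss = 12/K_v = 12/(8/11) = 16.5.

16.5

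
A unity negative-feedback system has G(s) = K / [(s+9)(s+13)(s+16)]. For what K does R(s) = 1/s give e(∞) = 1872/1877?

5

G(s) has no factors of s in the denominator, so the system is type 0.
K_p = lim_{s→0} G(s) = K / (9·13·16) = (1/1872)·K.
e_ss = 1/(1 + K_p) = 1872/1877 ⇒ 1 + (1/1872)·K = 1877/1872 ⇒ K = 5.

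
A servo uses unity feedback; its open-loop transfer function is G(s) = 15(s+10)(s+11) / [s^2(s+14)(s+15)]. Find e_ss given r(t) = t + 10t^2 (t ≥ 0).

Two free integrators in G(s): this is a type 2 system. Taking each input component in turn:
  • t: tracked with zero error.
  • 10t^2: e_ss = 20/K_a with K_a=55/7 → 28/11.
Total e_ss = 28/11.

28/11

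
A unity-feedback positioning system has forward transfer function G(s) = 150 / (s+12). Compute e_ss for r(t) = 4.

8/27

System type = 0 (no poles at s=0).
K_p = lim_{s→0} G(s) = 150 / (12) = 12.5.
e_ss = 4/(1 + K_p) = 4/13.5 = 8/27.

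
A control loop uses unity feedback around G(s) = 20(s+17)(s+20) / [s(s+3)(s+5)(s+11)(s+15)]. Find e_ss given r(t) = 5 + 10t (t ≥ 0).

495/136

G(s) has one factor of s in the denominator, so the system is type 1. Taking each input component in turn:
  • 5: tracked with zero error.
  • 10t: e_ss = 10/K_v with K_v=272/99 → 495/136.
Total e_ss = 495/136.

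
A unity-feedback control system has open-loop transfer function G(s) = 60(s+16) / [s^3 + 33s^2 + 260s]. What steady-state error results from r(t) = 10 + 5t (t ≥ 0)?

65/48

The denominator has no term below 260s — 1 pole at s=0, type 1. Treating each term separately:
  • 10: tracked with zero error.
  • 5t: e_ss = 5/K_v with K_v=48/13 → 65/48.
Total e_ss = 65/48.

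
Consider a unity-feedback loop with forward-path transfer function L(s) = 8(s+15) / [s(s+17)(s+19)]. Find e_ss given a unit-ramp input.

The open loop has one pole at the origin → type 1 system.
K_v = lim_{s→0} s·L(s) = 8·15 / (17·19) = 120/323.
e_ss = 1/K_v = 1/(120/323) = 323/120.

323/120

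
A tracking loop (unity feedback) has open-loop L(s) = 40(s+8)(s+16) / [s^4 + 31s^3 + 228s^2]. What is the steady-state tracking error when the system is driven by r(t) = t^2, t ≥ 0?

57/640

Lowest-order denominator term is 228s^2, so the open loop has 2 poles at the origin → type 2 system.
K_a = lim_{s→0} s^2·L(s) = 40·8·16 / 228 = 1280/57.
r(t) = t^2 gives R(s) = 2/s^3.
e_ss = 2/K_a = 2/(1280/57) = 57/640.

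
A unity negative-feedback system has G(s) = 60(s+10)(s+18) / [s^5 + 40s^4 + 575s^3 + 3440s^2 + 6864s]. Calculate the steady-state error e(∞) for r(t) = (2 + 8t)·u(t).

1144/225

Factoring s from the denominator leaves a polynomial with constant term 6864, so the system is type 1. By superposition:
  • 2: tracked with zero error.
  • 8t: e_ss = 8/K_v with K_v=225/143 → 1144/225.
Total e_ss = 1144/225.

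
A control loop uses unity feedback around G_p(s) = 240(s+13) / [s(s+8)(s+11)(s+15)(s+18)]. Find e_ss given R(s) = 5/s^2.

The open loop has one pole at the origin → type 1 system.
K_v = lim_{s→0} s·G_p(s) = 240·13 / (8·11·15·18) = 13/99.
e_ss = 5/K_v = 5/(13/99) = 495/13.

495/13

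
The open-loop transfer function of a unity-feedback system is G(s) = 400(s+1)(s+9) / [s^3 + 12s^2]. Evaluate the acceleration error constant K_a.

300

The denominator has no term below 12s^2 — 2 poles at s=0, type 2.
K_a = lim_{s→0} s^2·G(s) = 400·1·9 / 12 = 300.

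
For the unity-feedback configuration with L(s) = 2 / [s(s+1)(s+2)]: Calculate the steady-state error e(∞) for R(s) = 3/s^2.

3

L(s) has one factor of s in the denominator, so the system is type 1.
K_v = lim_{s→0} s·L(s) = 2 / (1·2) = 1.
e_ss = 3/K_v = 3/1 = 3.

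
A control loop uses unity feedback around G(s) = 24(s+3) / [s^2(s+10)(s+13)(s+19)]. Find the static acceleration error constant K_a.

36/1235

System type = 2 (two poles at s=0).
K_a = lim_{s→0} s^2·G(s) = 24·3 / (10·13·19) = 36/1235.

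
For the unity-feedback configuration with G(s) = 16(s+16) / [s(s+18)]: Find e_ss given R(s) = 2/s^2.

One free integrator in G(s): this is a type 1 system.
K_v = lim_{s→0} s·G(s) = 16·16 / (18) = 128/9.
e_ss = 2/K_v = 2/(128/9) = 9/64.

9/64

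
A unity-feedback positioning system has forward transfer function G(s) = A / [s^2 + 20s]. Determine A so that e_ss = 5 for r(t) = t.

4

Lowest-order denominator term is 20s, so the open loop has 1 pole at the origin → type 1 system.
K_v = lim_{s→0} s·G(s) = A / 20 = 0.05·A.
e_ss = 1/K_v = 5 ⇒ K_v = 0.2 ⇒ A = 0.2/0.05 = 4.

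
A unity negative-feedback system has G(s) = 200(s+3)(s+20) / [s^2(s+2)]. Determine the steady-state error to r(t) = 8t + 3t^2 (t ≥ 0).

System type = 2 (two poles at s=0). Taking each input component in turn:
  • 8t: tracked with zero error.
  • 3t^2: e_ss = 6/K_a with K_a=6000 → 0.001.
Total e_ss = 0.001.

0.001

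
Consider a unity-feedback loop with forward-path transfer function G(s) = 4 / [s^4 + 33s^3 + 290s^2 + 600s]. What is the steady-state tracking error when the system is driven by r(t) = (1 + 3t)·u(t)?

Factoring s from the denominator leaves a polynomial with constant term 600, so the system is type 1. Treating each term separately:
  • 1: tracked with zero error.
  • 3t: e_ss = 3/K_v with K_v=1/150 → 450.
Total e_ss = 450.

450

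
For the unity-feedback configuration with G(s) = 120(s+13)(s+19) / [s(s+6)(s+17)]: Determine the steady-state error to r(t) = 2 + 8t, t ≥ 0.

34/1235

One free integrator in G(s): this is a type 1 system. Treating each term separately:
  • 2: tracked with zero error.
  • 8t: e_ss = 8/K_v with K_v=4940/17 → 34/1235.
Total e_ss = 34/1235.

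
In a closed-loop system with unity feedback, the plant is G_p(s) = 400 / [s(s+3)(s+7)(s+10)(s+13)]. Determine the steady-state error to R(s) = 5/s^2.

System type = 1 (one pole at s=0).
K_v = lim_{s→0} s·G_p(s) = 400 / (3·7·10·13) = 40/273.
e_ss = 5/K_v = 5/(40/273) = 34.125.

34.125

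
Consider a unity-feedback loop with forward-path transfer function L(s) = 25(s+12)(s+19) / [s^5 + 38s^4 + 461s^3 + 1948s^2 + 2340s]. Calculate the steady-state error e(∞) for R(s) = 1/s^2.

The denominator has no term below 2340s — 1 pole at s=0, type 1.
K_v = lim_{s→0} s·L(s) = 25·12·19 / 2340 = 95/39.
e_ss = 1/K_v = 1/(95/39) = 39/95.

39/95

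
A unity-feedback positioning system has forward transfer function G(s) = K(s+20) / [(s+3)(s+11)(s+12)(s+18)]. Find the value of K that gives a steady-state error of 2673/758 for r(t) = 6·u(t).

System type = 0 (no poles at s=0).
K_p = lim_{s→0} G(s) = K·20 / (3·11·12·18) = (5/1782)·K.
e_ss = 6/(1 + K_p) = 2673/758 ⇒ 1 + (5/1782)·K = 1516/891 ⇒ K = 250.

250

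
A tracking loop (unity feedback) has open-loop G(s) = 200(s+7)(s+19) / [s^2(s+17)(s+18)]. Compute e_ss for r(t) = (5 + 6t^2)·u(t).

459/3325

The open loop has two poles at the origin → type 2 system. Treating each term separately:
  • 5: tracked with zero error.
  • 6t^2: e_ss = 12/K_a with K_a=13300/153 → 459/3325.
Total e_ss = 459/3325.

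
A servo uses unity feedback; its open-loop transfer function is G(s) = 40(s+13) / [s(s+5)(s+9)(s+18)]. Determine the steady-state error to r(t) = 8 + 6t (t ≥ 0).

243/26

System type = 1 (one pole at s=0). By superposition:
  • 8: tracked with zero error.
  • 6t: e_ss = 6/K_v with K_v=52/81 → 243/26.
Total e_ss = 243/26.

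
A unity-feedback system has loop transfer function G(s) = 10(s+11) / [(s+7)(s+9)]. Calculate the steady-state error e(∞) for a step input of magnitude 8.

504/173

System type = 0 (no poles at s=0).
K_p = lim_{s→0} G(s) = 10·11 / (7·9) = 110/63.
e_ss = 8/(1 + K_p) = 8/(173/63) = 504/173.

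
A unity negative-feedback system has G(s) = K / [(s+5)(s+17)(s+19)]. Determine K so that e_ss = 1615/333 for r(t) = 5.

50

G(s) has no factors of s in the denominator, so the system is type 0.
K_p = lim_{s→0} G(s) = K / (5·17·19) = (1/1615)·K.
e_ss = 5/(1 + K_p) = 1615/333 ⇒ 1 + (1/1615)·K = 333/323 ⇒ K = 50.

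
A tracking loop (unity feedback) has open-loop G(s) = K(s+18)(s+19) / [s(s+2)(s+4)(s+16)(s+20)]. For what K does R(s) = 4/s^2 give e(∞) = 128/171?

40

The open loop has one pole at the origin → type 1 system.
K_v = lim_{s→0} s·G(s) = K·18·19 / (2·4·16·20) = (171/1280)·K.
e_ss = 4/K_v = 128/171 ⇒ K_v = 171/32 ⇒ K = (171/32)/(171/1280) = 40.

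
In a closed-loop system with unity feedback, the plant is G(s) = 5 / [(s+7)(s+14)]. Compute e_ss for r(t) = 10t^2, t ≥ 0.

infinity

System type = 0 (no poles at s=0).
For a type-0 system K_a = 0, so e_ss to a parabolic input is unbounded.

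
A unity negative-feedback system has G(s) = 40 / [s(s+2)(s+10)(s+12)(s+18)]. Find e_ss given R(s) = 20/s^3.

The open loop has one pole at the origin → type 1 system.
For a type-1 system K_a = 0, so e_ss to a parabolic input is unbounded.

infinity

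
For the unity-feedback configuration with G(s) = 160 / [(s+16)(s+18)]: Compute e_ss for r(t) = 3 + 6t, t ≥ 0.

infinity

G(s) has no factors of s in the denominator, so the system is type 0. By superposition:
  • 3: e_ss = 3/(1+K_p) with K_p=5/9 → 27/14.
  • 6t: a type-0 system cannot track it, e_ss → ∞.
The unbounded component dominates.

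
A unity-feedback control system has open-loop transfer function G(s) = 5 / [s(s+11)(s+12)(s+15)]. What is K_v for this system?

1/396

One free integrator in G(s): this is a type 1 system.
K_v = lim_{s→0} s·G(s) = 5 / (11·12·15) = 1/396.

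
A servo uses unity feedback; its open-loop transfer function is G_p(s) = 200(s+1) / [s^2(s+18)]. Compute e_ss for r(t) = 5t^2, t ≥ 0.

Two free integrators in G_p(s): this is a type 2 system.
K_a = lim_{s→0} s^2·G_p(s) = 200·1 / (18) = 100/9.
r(t) = 5t^2 gives R(s) = 10/s^3.
e_ss = 10/K_a = 10/(100/9) = 0.9.

0.9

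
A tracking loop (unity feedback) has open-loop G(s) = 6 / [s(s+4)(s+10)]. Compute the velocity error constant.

G(s) has one factor of s in the denominator, so the system is type 1.
K_v = lim_{s→0} s·G(s) = 6 / (4·10) = 0.15.

0.15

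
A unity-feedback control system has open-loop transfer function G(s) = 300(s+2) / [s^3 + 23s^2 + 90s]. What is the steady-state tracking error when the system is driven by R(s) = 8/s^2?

Factoring s from the denominator leaves a polynomial with constant term 90, so the system is type 1.
K_v = lim_{s→0} s·G(s) = 300·2 / 90 = 20/3.
e_ss = 8/K_v = 8/(20/3) = 1.2.

1.2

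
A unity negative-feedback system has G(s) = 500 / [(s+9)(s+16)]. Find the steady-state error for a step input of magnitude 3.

108/161

The open loop has no poles at the origin → type 0 system.
K_p = lim_{s→0} G(s) = 500 / (9·16) = 125/36.
e_ss = 3/(1 + K_p) = 3/(161/36) = 108/161.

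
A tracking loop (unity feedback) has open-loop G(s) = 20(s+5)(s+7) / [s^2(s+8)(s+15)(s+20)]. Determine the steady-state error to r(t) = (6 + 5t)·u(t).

0

Two free integrators in G(s): this is a type 2 system. Taking each input component in turn:
  • 6: tracked with zero error.
  • 5t: tracked with zero error.
Total e_ss = 0.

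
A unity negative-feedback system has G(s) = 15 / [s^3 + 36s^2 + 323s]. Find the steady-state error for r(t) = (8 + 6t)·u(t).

The denominator has no term below 323s — 1 pole at s=0, type 1. Taking each input component in turn:
  • 8: tracked with zero error.
  • 6t: e_ss = 6/K_v with K_v=15/323 → 129.2.
Total e_ss = 129.2.

129.2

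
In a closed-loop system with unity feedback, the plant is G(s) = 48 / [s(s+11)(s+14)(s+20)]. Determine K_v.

6/385

System type = 1 (one pole at s=0).
K_v = lim_{s→0} s·G(s) = 48 / (11·14·20) = 6/385.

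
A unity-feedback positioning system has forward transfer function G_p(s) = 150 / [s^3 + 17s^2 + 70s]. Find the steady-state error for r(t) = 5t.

7/3

The denominator has no term below 70s — 1 pole at s=0, type 1.
K_v = lim_{s→0} s·G_p(s) = 150 / 70 = 15/7.
e_ss = 5/K_v = 5/(15/7) = 7/3.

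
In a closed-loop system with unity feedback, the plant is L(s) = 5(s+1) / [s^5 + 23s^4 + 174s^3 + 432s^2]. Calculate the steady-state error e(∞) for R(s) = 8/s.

0

The denominator has no term below 432s^2 — 2 poles at s=0, type 2.
A type-2 system has K_p = ∞, so it tracks a step input with zero steady-state error.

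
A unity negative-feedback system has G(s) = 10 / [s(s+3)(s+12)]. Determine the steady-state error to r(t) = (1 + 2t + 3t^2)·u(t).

infinity

The open loop has one pole at the origin → type 1 system. Treating each term separately:
  • 1: tracked with zero error.
  • 2t: e_ss = 2/K_v with K_v=5/18 → 7.2.
  • 3t^2: a type-1 system cannot track it, e_ss → ∞.
The unbounded component dominates.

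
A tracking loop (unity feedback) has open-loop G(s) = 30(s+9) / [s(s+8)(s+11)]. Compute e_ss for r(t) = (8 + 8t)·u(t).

352/135

One free integrator in G(s): this is a type 1 system. Taking each input component in turn:
  • 8: tracked with zero error.
  • 8t: e_ss = 8/K_v with K_v=135/44 → 352/135.
Total e_ss = 352/135.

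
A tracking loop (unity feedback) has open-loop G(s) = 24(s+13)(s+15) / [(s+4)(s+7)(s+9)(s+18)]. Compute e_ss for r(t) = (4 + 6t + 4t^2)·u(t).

infinity

G(s) has no factors of s in the denominator, so the system is type 0. Taking each input component in turn:
  • 4: e_ss = 4/(1+K_p) with K_p=65/63 → 63/32.
  • 6t: a type-0 system cannot track it, e_ss → ∞.
  • 4t^2: a type-0 system cannot track it, e_ss → ∞.
The unbounded component dominates.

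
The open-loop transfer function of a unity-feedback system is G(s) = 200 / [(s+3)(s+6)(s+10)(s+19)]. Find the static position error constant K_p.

10/171

The open loop has no poles at the origin → type 0 system.
K_p = lim_{s→0} G(s) = 200 / (3·6·10·19) = 10/171.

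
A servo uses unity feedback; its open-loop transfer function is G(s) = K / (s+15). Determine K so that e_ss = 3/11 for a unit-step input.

The open loop has no poles at the origin → type 0 system.
K_p = lim_{s→0} G(s) = K / (15) = (1/15)·K.
e_ss = 1/(1 + K_p) = 3/11 ⇒ 1 + (1/15)·K = 11/3 ⇒ K = 40.

40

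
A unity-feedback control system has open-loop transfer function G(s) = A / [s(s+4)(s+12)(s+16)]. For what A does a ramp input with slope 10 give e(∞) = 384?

20

System type = 1 (one pole at s=0).
K_v = lim_{s→0} s·G(s) = A / (4·12·16) = (1/768)·A.
e_ss = 10/K_v = 384 ⇒ K_v = 5/192 ⇒ A = (5/192)/(1/768) = 20.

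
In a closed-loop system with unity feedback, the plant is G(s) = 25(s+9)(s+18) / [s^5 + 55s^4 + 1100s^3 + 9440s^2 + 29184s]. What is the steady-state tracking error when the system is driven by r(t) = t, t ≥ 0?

4864/675

The denominator has no term below 29184s — 1 pole at s=0, type 1.
K_v = lim_{s→0} s·G(s) = 25·9·18 / 29184 = 675/4864.
e_ss = 1/K_v = 1/(675/4864) = 4864/675.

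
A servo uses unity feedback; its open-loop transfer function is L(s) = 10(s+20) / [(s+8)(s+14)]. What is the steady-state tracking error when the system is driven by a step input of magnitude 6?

L(s) has no factors of s in the denominator, so the system is type 0.
K_p = lim_{s→0} L(s) = 10·20 / (8·14) = 25/14.
e_ss = 6/(1 + K_p) = 6/(39/14) = 28/13.

28/13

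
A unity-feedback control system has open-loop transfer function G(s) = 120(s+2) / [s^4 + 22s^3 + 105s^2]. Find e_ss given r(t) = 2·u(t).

The denominator has no term below 105s^2 — 2 poles at s=0, type 2.
K_p = ∞ for a type-2 system; e_ss to a step is zero.

0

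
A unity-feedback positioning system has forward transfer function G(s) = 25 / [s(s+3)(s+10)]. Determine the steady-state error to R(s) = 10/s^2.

12

One free integrator in G(s): this is a type 1 system.
K_v = lim_{s→0} s·G(s) = 25 / (3·10) = 5/6.
e_ss = 10/K_v = 10/(5/6) = 12.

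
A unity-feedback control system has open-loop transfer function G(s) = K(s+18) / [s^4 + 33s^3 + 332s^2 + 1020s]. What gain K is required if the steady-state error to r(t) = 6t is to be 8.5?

Factoring s from the denominator leaves a polynomial with constant term 1020, so the system is type 1.
K_v = lim_{s→0} s·G(s) = K·18 / 1020 = (3/170)·K.
e_ss = 6/K_v = 8.5 ⇒ K_v = 12/17 ⇒ K = (12/17)/(3/170) = 40.

40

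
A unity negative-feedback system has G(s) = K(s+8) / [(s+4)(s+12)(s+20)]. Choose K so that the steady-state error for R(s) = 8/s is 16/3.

No free integrators in G(s): this is a type 0 system.
K_p = lim_{s→0} G(s) = K·8 / (4·12·20) = (1/120)·K.
e_ss = 8/(1 + K_p) = 16/3 ⇒ 1 + (1/120)·K = 1.5 ⇒ K = 60.

60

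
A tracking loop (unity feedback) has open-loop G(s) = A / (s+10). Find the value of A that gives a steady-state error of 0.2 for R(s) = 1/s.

40

No free integrators in G(s): this is a type 0 system.
K_p = lim_{s→0} G(s) = A / (10) = 0.1·A.
e_ss = 1/(1 + K_p) = 0.2 ⇒ 1 + 0.1·A = 5 ⇒ A = 40.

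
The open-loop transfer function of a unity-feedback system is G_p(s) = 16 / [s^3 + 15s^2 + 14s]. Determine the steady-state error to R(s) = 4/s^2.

3.5

Factoring s from the denominator leaves a polynomial with constant term 14, so the system is type 1.
K_v = lim_{s→0} s·G_p(s) = 16 / 14 = 8/7.
e_ss = 4/K_v = 4/(8/7) = 3.5.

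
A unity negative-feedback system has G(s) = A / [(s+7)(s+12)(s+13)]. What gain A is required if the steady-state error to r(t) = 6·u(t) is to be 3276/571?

The open loop has no poles at the origin → type 0 system.
K_p = lim_{s→0} G(s) = A / (7·12·13) = (1/1092)·A.
e_ss = 6/(1 + K_p) = 3276/571 ⇒ 1 + (1/1092)·A = 571/546 ⇒ A = 50.

50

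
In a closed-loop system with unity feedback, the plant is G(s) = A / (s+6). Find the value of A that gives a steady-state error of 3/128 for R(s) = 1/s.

System type = 0 (no poles at s=0).
K_p = lim_{s→0} G(s) = A / (6) = (1/6)·A.
e_ss = 1/(1 + K_p) = 3/128 ⇒ 1 + (1/6)·A = 128/3 ⇒ A = 250.

250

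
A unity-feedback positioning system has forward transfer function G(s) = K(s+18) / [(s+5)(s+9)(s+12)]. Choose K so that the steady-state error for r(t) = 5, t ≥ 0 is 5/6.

150

No free integrators in G(s): this is a type 0 system.
K_p = lim_{s→0} G(s) = K·18 / (5·9·12) = (1/30)·K.
e_ss = 5/(1 + K_p) = 5/6 ⇒ 1 + (1/30)·K = 6 ⇒ K = 150.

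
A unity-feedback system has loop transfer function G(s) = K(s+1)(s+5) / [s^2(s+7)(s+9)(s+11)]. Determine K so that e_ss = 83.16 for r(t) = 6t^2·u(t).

20

G(s) has two factors of s in the denominator, so the system is type 2.
K_a = lim_{s→0} s^2·G(s) = K·1·5 / (7·9·11) = (5/693)·K.
e_ss = 12/K_a = 83.16 ⇒ K_a = 100/693 ⇒ K = (100/693)/(5/693) = 20.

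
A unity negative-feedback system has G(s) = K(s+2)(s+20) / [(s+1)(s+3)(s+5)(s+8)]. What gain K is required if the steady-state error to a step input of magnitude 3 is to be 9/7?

4

System type = 0 (no poles at s=0).
K_p = lim_{s→0} G(s) = K·2·20 / (1·3·5·8) = (1/3)·K.
e_ss = 3/(1 + K_p) = 9/7 ⇒ 1 + (1/3)·K = 7/3 ⇒ K = 4.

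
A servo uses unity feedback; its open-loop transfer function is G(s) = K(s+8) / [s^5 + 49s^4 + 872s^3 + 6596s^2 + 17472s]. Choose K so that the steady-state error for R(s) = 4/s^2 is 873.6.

Factoring s from the denominator leaves a polynomial with constant term 17472, so the system is type 1.
K_v = lim_{s→0} s·G(s) = K·8 / 17472 = (1/2184)·K.
e_ss = 4/K_v = 873.6 ⇒ K_v = 5/1092 ⇒ K = (5/1092)/(1/2184) = 10.

10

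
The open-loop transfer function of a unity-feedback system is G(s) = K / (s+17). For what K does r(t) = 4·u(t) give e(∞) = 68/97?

80

No free integrators in G(s): this is a type 0 system.
K_p = lim_{s→0} G(s) = K / (17) = (1/17)·K.
e_ss = 4/(1 + K_p) = 68/97 ⇒ 1 + (1/17)·K = 97/17 ⇒ K = 80.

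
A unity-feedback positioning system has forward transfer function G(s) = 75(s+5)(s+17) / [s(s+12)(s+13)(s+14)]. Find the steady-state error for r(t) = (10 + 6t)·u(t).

4368/2125

One free integrator in G(s): this is a type 1 system. Taking each input component in turn:
  • 10: tracked with zero error.
  • 6t: e_ss = 6/K_v with K_v=2125/728 → 4368/2125.
Total e_ss = 4368/2125.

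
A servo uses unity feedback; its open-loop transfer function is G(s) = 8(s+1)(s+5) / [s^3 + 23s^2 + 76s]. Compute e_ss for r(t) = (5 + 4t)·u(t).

Factoring s from the denominator leaves a polynomial with constant term 76, so the system is type 1. By superposition:
  • 5: tracked with zero error.
  • 4t: e_ss = 4/K_v with K_v=10/19 → 7.6.
Total e_ss = 7.6.

7.6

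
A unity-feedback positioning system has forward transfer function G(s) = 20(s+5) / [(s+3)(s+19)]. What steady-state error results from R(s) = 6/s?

System type = 0 (no poles at s=0).
K_p = lim_{s→0} G(s) = 20·5 / (3·19) = 100/57.
e_ss = 6/(1 + K_p) = 6/(157/57) = 342/157.

342/157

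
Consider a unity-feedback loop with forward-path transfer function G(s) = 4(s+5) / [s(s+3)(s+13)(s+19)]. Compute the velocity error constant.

The open loop has one pole at the origin → type 1 system.
K_v = lim_{s→0} s·G(s) = 4·5 / (3·13·19) = 20/741.

20/741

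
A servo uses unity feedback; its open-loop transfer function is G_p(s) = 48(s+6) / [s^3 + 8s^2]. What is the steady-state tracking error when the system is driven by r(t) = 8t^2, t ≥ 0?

Lowest-order denominator term is 8s^2, so the open loop has 2 poles at the origin → type 2 system.
K_a = lim_{s→0} s^2·G_p(s) = 48·6 / 8 = 36.
r(t) = 8t^2 gives R(s) = 16/s^3.
e_ss = 16/K_a = 16/36 = 4/9.

4/9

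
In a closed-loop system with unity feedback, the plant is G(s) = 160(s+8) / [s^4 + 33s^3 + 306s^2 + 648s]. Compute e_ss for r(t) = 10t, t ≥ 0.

5.0625

Lowest-order denominator term is 648s, so the open loop has 1 pole at the origin → type 1 system.
K_v = lim_{s→0} s·G(s) = 160·8 / 648 = 160/81.
e_ss = 10/K_v = 10/(160/81) = 5.0625.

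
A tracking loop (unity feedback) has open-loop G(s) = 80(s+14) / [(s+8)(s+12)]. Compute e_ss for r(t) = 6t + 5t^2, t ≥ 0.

infinity

No free integrators in G(s): this is a type 0 system. Treating each term separately:
  • 6t: a type-0 system cannot track it, e_ss → ∞.
  • 5t^2: a type-0 system cannot track it, e_ss → ∞.
The unbounded component dominates.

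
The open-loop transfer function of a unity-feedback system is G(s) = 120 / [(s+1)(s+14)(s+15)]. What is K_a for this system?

The open loop has no poles at the origin → type 0 system.
K_a = lim_{s→0} s^2·G(s) = 0 (the extra factor of s kills the finite limit).

0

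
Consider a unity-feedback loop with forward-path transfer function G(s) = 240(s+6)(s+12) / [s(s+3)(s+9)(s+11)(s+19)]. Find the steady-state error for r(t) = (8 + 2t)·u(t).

G(s) has one factor of s in the denominator, so the system is type 1. Taking each input component in turn:
  • 8: tracked with zero error.
  • 2t: e_ss = 2/K_v with K_v=640/209 → 209/320.
Total e_ss = 209/320.

209/320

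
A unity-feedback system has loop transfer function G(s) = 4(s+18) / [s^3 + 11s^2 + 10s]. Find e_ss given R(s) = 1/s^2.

5/36

The denominator has no term below 10s — 1 pole at s=0, type 1.
K_v = lim_{s→0} s·G(s) = 4·18 / 10 = 7.2.
e_ss = 1/K_v = 1/7.2 = 5/36.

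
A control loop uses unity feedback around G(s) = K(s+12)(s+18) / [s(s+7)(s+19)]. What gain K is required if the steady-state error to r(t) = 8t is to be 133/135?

System type = 1 (one pole at s=0).
K_v = lim_{s→0} s·G(s) = K·12·18 / (7·19) = (216/133)·K.
e_ss = 8/K_v = 133/135 ⇒ K_v = 1080/133 ⇒ K = (1080/133)/(216/133) = 5.

5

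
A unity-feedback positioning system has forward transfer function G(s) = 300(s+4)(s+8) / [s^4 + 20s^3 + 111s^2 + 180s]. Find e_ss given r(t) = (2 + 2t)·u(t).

0.0375

Lowest-order denominator term is 180s, so the open loop has 1 pole at the origin → type 1 system. By superposition:
  • 2: tracked with zero error.
  • 2t: e_ss = 2/K_v with K_v=160/3 → 0.0375.
Total e_ss = 0.0375.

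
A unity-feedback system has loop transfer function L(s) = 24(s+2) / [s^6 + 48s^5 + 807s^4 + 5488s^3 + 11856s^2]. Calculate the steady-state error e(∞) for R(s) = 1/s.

0

Factoring s^2 from the denominator leaves a polynomial with constant term 11856, so the system is type 2.
A type-2 system has K_p = ∞, so it tracks a step input with zero steady-state error.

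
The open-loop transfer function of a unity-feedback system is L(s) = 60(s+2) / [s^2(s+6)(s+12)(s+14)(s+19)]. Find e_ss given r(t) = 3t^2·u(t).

957.6

System type = 2 (two poles at s=0).
K_a = lim_{s→0} s^2·L(s) = 60·2 / (6·12·14·19) = 5/798.
r(t) = 3t^2 gives R(s) = 6/s^3.
e_ss = 6/K_a = 6/(5/798) = 957.6.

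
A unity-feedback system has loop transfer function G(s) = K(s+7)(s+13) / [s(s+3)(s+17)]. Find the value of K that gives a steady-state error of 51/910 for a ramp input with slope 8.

80

G(s) has one factor of s in the denominator, so the system is type 1.
K_v = lim_{s→0} s·G(s) = K·7·13 / (3·17) = (91/51)·K.
e_ss = 8/K_v = 51/910 ⇒ K_v = 7280/51 ⇒ K = (7280/51)/(91/51) = 80.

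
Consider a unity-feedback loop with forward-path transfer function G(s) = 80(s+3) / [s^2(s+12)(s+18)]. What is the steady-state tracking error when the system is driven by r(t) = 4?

The open loop has two poles at the origin → type 2 system.
K_p = ∞ for a type-2 system; e_ss to a step is zero.

0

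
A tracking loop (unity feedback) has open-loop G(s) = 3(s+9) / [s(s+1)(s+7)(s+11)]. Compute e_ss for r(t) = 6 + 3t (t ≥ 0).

G(s) has one factor of s in the denominator, so the system is type 1. Treating each term separately:
  • 6: tracked with zero error.
  • 3t: e_ss = 3/K_v with K_v=27/77 → 77/9.
Total e_ss = 77/9.

77/9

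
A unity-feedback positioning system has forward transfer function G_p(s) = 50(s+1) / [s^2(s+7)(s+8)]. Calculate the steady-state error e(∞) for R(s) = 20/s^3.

22.4

Two free integrators in G_p(s): this is a type 2 system.
K_a = lim_{s→0} s^2·G_p(s) = 50·1 / (7·8) = 25/28.
r(t) = 10t^2 gives R(s) = 20/s^3.
e_ss = 20/K_a = 20/(25/28) = 22.4.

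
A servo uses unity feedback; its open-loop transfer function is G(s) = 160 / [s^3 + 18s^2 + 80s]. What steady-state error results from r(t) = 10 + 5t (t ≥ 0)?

Factoring s from the denominator leaves a polynomial with constant term 80, so the system is type 1. By superposition:
  • 10: tracked with zero error.
  • 5t: e_ss = 5/K_v with K_v=2 → 2.5.
Total e_ss = 2.5.

2.5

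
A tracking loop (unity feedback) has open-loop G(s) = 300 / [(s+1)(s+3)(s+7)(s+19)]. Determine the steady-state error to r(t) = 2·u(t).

266/233

No free integrators in G(s): this is a type 0 system.
K_p = lim_{s→0} G(s) = 300 / (1·3·7·19) = 100/133.
e_ss = 2/(1 + K_p) = 2/(233/133) = 266/233.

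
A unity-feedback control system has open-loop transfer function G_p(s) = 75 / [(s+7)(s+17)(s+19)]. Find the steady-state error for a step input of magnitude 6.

System type = 0 (no poles at s=0).
K_p = lim_{s→0} G_p(s) = 75 / (7·17·19) = 75/2261.
e_ss = 6/(1 + K_p) = 6/(2336/2261) = 6783/1168.

6783/1168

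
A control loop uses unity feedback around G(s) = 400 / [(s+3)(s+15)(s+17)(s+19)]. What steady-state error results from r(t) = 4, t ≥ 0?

G(s) has no factors of s in the denominator, so the system is type 0.
K_p = lim_{s→0} G(s) = 400 / (3·15·17·19) = 80/2907.
e_ss = 4/(1 + K_p) = 4/(2987/2907) = 11628/2987.

11628/2987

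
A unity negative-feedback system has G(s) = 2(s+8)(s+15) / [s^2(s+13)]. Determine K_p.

infinity

K_p = lim_{s→0} G(s); with 2 poles at the origin the limit diverges, so K_p = ∞.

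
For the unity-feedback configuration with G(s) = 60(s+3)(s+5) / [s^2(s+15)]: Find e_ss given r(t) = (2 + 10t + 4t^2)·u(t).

Two free integrators in G(s): this is a type 2 system. By superposition:
  • 2: tracked with zero error.
  • 10t: tracked with zero error.
  • 4t^2: e_ss = 8/K_a with K_a=60 → 2/15.
Total e_ss = 2/15.

2/15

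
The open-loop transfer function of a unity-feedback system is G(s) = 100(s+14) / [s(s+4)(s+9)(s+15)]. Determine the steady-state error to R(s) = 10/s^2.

G(s) has one factor of s in the denominator, so the system is type 1.
K_v = lim_{s→0} s·G(s) = 100·14 / (4·9·15) = 70/27.
e_ss = 10/K_v = 10/(70/27) = 27/7.

27/7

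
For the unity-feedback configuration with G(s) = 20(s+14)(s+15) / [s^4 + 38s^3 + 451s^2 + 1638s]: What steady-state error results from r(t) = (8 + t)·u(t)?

0.39

Lowest-order denominator term is 1638s, so the open loop has 1 pole at the origin → type 1 system. Treating each term separately:
  • 8: tracked with zero error.
  • t: e_ss = 1/K_v with K_v=100/39 → 0.39.
Total e_ss = 0.39.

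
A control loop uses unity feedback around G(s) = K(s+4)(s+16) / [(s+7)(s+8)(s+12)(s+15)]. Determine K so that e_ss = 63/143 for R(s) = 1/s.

No free integrators in G(s): this is a type 0 system.
K_p = lim_{s→0} G(s) = K·4·16 / (7·8·12·15) = (2/315)·K.
e_ss = 1/(1 + K_p) = 63/143 ⇒ 1 + (2/315)·K = 143/63 ⇒ K = 200.

200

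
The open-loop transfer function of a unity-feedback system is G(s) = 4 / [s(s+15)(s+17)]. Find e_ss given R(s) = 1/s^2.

G(s) has one factor of s in the denominator, so the system is type 1.
K_v = lim_{s→0} s·G(s) = 4 / (15·17) = 4/255.
e_ss = 1/K_v = 1/(4/255) = 63.75.

63.75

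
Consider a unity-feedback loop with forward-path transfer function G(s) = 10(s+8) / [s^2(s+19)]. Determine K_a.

G(s) has two factors of s in the denominator, so the system is type 2.
K_a = lim_{s→0} s^2·G(s) = 10·8 / (19) = 80/19.

80/19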